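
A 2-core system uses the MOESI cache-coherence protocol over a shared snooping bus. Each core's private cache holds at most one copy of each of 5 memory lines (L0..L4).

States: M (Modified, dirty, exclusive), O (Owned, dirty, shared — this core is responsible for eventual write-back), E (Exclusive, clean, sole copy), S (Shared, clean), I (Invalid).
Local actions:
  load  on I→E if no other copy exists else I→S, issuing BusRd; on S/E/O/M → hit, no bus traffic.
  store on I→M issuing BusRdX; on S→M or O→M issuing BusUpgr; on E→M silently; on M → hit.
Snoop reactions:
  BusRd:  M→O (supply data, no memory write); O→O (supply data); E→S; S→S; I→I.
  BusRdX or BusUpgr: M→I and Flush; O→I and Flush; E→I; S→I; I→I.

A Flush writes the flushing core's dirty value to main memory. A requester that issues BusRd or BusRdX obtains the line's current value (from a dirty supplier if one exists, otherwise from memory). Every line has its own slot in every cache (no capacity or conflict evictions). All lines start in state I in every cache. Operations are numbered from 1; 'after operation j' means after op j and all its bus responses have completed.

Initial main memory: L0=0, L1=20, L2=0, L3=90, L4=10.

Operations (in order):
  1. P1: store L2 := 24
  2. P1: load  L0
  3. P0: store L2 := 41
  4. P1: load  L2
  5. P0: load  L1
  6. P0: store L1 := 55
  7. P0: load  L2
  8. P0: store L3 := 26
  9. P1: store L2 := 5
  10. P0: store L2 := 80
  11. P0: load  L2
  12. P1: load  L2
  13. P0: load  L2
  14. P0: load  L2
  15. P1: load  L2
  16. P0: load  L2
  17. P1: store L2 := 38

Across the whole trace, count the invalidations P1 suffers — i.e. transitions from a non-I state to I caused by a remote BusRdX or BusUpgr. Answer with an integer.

step 1: P1: store L2 := 24  ⟶  IM  (L2)  txn=BusRdX  M[L2]=0
step 2: P1: load  L0  ⟶  IE  (L0)  txn=BusRd  M[L0]=0
step 3: P0: store L2 := 41  ⟶  MI  (L2)  txn=BusRdX+Flush  M[L2]=24
step 4: P1: load  L2  ⟶  OS  (L2)  txn=BusRd  M[L2]=24
step 5: P0: load  L1  ⟶  EI  (L1)  txn=BusRd  M[L1]=20
step 6: P0: store L1 := 55  ⟶  MI  (L1)  txn=∅  M[L1]=20
step 7: P0: load  L2  ⟶  OS  (L2)  txn=∅  M[L2]=24
step 8: P0: store L3 := 26  ⟶  MI  (L3)  txn=BusRdX  M[L3]=90
step 9: P1: store L2 := 5  ⟶  IM  (L2)  txn=BusUpgr+Flush  M[L2]=41
step 10: P0: store L2 := 80  ⟶  MI  (L2)  txn=BusRdX+Flush  M[L2]=5
step 11: P0: load  L2  ⟶  MI  (L2)  txn=∅  M[L2]=5
step 12: P1: load  L2  ⟶  OS  (L2)  txn=BusRd  M[L2]=5
step 13: P0: load  L2  ⟶  OS  (L2)  txn=∅  M[L2]=5
step 14: P0: load  L2  ⟶  OS  (L2)  txn=∅  M[L2]=5
step 15: P1: load  L2  ⟶  OS  (L2)  txn=∅  M[L2]=5
step 16: P0: load  L2  ⟶  OS  (L2)  txn=∅  M[L2]=5
step 17: P1: store L2 := 38  ⟶  IM  (L2)  txn=BusUpgr+Flush  M[L2]=80

invalidations = 2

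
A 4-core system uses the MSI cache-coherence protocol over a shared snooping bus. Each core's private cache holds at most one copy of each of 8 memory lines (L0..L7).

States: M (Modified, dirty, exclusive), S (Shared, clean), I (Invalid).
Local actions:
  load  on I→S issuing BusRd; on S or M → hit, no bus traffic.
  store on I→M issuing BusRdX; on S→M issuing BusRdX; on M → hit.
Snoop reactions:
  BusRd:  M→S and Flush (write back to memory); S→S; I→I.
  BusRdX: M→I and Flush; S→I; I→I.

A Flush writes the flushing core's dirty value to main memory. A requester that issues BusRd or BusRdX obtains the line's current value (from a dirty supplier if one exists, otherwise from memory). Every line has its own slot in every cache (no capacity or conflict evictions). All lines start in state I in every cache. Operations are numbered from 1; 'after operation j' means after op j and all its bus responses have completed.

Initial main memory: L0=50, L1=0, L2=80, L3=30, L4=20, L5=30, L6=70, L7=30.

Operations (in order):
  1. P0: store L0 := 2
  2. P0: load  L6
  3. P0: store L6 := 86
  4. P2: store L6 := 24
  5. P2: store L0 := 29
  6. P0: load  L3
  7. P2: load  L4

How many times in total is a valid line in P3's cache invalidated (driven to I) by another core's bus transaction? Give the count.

step 1: P0: store L0 := 2  ⟶  MIII  (L0)  txn=BusRdX  M[L0]=50
step 2: P0: load  L6  ⟶  SIII  (L6)  txn=BusRd  M[L6]=70
step 3: P0: store L6 := 86  ⟶  MIII  (L6)  txn=BusRdX  M[L6]=70
step 4: P2: store L6 := 24  ⟶  IIMI  (L6)  txn=BusRdX+Flush  M[L6]=86
step 5: P2: store L0 := 29  ⟶  IIMI  (L0)  txn=BusRdX+Flush  M[L0]=2
step 6: P0: load  L3  ⟶  SIII  (L3)  txn=BusRd  M[L3]=30
step 7: P2: load  L4  ⟶  IISI  (L4)  txn=BusRd  M[L4]=20

invalidations = 0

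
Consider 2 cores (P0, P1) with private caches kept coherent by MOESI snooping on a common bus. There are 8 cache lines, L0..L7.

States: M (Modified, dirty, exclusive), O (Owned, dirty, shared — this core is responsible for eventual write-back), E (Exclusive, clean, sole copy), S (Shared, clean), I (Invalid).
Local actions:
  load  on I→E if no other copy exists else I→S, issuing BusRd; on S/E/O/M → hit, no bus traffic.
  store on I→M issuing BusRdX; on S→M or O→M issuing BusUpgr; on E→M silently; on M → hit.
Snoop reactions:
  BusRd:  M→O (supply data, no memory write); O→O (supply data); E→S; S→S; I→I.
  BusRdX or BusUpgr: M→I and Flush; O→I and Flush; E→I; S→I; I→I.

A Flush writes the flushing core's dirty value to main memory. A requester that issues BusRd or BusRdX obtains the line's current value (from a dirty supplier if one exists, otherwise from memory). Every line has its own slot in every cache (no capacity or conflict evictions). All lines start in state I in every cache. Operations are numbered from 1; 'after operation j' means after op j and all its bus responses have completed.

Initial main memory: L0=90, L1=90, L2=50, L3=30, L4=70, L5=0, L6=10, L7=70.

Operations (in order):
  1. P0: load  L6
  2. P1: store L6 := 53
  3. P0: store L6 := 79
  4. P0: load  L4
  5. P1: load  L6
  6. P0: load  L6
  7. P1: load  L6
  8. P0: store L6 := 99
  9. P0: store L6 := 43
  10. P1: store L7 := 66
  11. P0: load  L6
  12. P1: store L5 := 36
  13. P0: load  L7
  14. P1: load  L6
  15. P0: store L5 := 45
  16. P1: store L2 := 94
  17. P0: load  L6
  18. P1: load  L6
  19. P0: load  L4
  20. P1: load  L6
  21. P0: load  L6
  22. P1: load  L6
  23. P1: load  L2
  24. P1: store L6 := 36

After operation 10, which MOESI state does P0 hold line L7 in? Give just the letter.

[1] P0: load  L6 | P0:E(10), P1:I | bus: BusRd
[2] P1: store L6 := 53 | P0:I, P1:M(53) | bus: BusRdX
[3] P0: store L6 := 79 | P0:M(79), P1:I | bus: BusRdX,Flush
[4] P0: load  L4 | P0:E(70), P1:I | bus: BusRd
[5] P1: load  L6 | P0:O(79), P1:S(79) | bus: BusRd
[6] P0: load  L6 | P0:O(79), P1:S(79) | bus: none
[7] P1: load  L6 | P0:O(79), P1:S(79) | bus: none
[8] P0: store L6 := 99 | P0:M(99), P1:I | bus: BusUpgr
[9] P0: store L6 := 43 | P0:M(43), P1:I | bus: none
[10] P1: store L7 := 66 | P0:I, P1:M(66) | bus: BusRdX
[11] P0: load  L6 | P0:M(43), P1:I | bus: none
[12] P1: store L5 := 36 | P0:I, P1:M(36) | bus: BusRdX
[13] P0: load  L7 | P0:S(66), P1:O(66) | bus: BusRd
[14] P1: load  L6 | P0:O(43), P1:S(43) | bus: BusRd
[15] P0: store L5 := 45 | P0:M(45), P1:I | bus: BusRdX,Flush
[16] P1: store L2 := 94 | P0:I, P1:M(94) | bus: BusRdX
[17] P0: load  L6 | P0:O(43), P1:S(43) | bus: none
[18] P1: load  L6 | P0:O(43), P1:S(43) | bus: none
[19] P0: load  L4 | P0:E(70), P1:I | bus: none
[20] P1: load  L6 | P0:O(43), P1:S(43) | bus: none
[21] P0: load  L6 | P0:O(43), P1:S(43) | bus: none
[22] P1: load  L6 | P0:O(43), P1:S(43) | bus: none
[23] P1: load  L2 | P0:I, P1:M(94) | bus: none
[24] P1: store L6 := 36 | P0:I, P1:M(36) | bus: BusUpgr,Flush

state = I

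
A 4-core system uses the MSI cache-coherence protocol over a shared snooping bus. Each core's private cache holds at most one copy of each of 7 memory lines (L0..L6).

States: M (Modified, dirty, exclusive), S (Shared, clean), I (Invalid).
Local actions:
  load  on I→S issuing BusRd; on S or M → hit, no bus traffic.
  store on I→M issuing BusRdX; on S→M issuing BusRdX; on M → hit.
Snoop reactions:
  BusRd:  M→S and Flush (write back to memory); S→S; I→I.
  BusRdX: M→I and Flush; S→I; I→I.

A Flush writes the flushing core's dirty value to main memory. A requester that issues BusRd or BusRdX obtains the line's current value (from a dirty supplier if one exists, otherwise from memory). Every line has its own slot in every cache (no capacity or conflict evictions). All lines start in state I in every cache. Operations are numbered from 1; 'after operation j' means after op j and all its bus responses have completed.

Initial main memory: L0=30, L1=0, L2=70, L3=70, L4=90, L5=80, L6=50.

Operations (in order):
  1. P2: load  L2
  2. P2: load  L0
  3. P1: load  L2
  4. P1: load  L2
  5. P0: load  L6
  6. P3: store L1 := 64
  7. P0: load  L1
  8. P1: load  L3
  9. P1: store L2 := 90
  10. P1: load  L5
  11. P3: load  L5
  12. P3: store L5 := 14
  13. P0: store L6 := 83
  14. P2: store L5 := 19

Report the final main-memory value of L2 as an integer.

step 1: P2: load  L2  ⟶  IISI  (L2)  txn=BusRd  M[L2]=70
step 2: P2: load  L0  ⟶  IISI  (L0)  txn=BusRd  M[L0]=30
step 3: P1: load  L2  ⟶  ISSI  (L2)  txn=BusRd  M[L2]=70
step 4: P1: load  L2  ⟶  ISSI  (L2)  txn=∅  M[L2]=70
step 5: P0: load  L6  ⟶  SIII  (L6)  txn=BusRd  M[L6]=50
step 6: P3: store L1 := 64  ⟶  IIIM  (L1)  txn=BusRdX  M[L1]=0
step 7: P0: load  L1  ⟶  SIIS  (L1)  txn=BusRd+Flush  M[L1]=64
step 8: P1: load  L3  ⟶  ISII  (L3)  txn=BusRd  M[L3]=70
step 9: P1: store L2 := 90  ⟶  IMII  (L2)  txn=BusRdX  M[L2]=70
step 10: P1: load  L5  ⟶  ISII  (L5)  txn=BusRd  M[L5]=80
step 11: P3: load  L5  ⟶  ISIS  (L5)  txn=BusRd  M[L5]=80
step 12: P3: store L5 := 14  ⟶  IIIM  (L5)  txn=BusRdX  M[L5]=80
step 13: P0: store L6 := 83  ⟶  MIII  (L6)  txn=BusRdX  M[L6]=50
step 14: P2: store L5 := 19  ⟶  IIMI  (L5)  txn=BusRdX+Flush  M[L5]=14

memory[L2] = 70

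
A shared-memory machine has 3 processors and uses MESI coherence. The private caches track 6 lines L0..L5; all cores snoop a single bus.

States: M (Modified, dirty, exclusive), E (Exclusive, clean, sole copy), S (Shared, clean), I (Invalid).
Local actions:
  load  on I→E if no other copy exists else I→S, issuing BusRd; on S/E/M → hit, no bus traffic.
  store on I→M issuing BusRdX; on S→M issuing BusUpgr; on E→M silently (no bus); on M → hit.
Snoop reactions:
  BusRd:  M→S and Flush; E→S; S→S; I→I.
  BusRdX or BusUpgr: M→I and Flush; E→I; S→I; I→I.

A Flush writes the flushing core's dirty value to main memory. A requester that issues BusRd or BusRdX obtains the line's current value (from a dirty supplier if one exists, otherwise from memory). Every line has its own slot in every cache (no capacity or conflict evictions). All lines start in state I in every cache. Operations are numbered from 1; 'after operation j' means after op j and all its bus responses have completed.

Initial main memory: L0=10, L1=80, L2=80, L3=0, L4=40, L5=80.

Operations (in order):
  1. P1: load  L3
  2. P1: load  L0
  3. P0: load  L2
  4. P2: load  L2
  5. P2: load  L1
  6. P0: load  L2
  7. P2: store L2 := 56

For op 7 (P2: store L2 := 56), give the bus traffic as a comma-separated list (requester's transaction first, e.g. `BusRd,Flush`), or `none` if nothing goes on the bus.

  op1 P1: load  L3 → I/E/I on L3; bus BusRd; mem=0
  op2 P1: load  L0 → I/E/I on L0; bus BusRd; mem=10
  op3 P0: load  L2 → E/I/I on L2; bus BusRd; mem=80
  op4 P2: load  L2 → S/I/S on L2; bus BusRd; mem=80
  op5 P2: load  L1 → I/I/E on L1; bus BusRd; mem=80
  op6 P0: load  L2 → S/I/S on L2; bus (none); mem=80
  op7 P2: store L2 := 56 → I/I/M on L2; bus BusUpgr; mem=80

bus = BusUpgr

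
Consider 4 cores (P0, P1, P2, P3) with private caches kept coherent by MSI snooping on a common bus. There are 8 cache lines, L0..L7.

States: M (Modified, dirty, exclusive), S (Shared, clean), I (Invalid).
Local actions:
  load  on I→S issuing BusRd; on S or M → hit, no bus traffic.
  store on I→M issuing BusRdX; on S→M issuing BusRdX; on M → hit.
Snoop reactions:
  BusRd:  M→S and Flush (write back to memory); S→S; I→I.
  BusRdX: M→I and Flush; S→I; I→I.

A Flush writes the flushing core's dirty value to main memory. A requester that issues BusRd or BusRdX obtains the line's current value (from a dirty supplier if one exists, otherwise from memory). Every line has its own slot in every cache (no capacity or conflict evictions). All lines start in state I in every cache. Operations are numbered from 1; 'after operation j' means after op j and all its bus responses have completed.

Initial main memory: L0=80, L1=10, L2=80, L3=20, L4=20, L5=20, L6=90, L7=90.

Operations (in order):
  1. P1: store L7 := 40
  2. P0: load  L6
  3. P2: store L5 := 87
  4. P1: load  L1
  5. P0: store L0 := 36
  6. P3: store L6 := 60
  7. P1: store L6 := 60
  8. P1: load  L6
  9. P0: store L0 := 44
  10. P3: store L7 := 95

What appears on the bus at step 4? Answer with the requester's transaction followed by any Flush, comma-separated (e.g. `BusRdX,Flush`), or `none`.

bus = BusRd

step 1: P1: store L7 := 40  ⟶  IMII  (L7)  txn=BusRdX  M[L7]=90
step 2: P0: load  L6  ⟶  SIII  (L6)  txn=BusRd  M[L6]=90
step 3: P2: store L5 := 87  ⟶  IIMI  (L5)  txn=BusRdX  M[L5]=20
step 4: P1: load  L1  ⟶  ISII  (L1)  txn=BusRd  M[L1]=10
step 5: P0: store L0 := 36  ⟶  MIII  (L0)  txn=BusRdX  M[L0]=80
step 6: P3: store L6 := 60  ⟶  IIIM  (L6)  txn=BusRdX  M[L6]=90
step 7: P1: store L6 := 60  ⟶  IMII  (L6)  txn=BusRdX+Flush  M[L6]=60
step 8: P1: load  L6  ⟶  IMII  (L6)  txn=∅  M[L6]=60
step 9: P0: store L0 := 44  ⟶  MIII  (L0)  txn=∅  M[L0]=80
step 10: P3: store L7 := 95  ⟶  IIIM  (L7)  txn=BusRdX+Flush  M[L7]=40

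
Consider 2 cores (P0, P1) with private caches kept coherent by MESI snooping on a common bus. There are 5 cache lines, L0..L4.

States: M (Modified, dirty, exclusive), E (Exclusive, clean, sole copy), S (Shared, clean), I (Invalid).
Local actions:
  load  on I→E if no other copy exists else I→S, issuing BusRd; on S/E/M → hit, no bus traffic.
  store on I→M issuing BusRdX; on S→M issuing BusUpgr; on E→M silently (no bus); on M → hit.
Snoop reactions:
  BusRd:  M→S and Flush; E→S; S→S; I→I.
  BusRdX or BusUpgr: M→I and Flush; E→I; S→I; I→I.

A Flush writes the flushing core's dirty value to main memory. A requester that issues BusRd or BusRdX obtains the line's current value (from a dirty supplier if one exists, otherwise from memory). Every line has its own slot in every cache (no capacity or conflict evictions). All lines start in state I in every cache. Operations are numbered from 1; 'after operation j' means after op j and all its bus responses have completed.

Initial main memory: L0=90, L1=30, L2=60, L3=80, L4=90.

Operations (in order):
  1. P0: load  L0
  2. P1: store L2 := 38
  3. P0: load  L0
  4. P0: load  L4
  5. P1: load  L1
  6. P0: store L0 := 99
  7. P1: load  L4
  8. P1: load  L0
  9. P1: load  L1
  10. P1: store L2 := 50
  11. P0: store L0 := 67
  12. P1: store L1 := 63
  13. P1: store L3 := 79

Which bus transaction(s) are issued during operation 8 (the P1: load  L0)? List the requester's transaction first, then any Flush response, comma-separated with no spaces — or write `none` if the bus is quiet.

bus = BusRd,Flush

[1] P0: load  L0 | P0:E(90), P1:I | bus: BusRd
[2] P1: store L2 := 38 | P0:I, P1:M(38) | bus: BusRdX
[3] P0: load  L0 | P0:E(90), P1:I | bus: none
[4] P0: load  L4 | P0:E(90), P1:I | bus: BusRd
[5] P1: load  L1 | P0:I, P1:E(30) | bus: BusRd
[6] P0: store L0 := 99 | P0:M(99), P1:I | bus: none
[7] P1: load  L4 | P0:S(90), P1:S(90) | bus: BusRd
[8] P1: load  L0 | P0:S(99), P1:S(99) | bus: BusRd,Flush
[9] P1: load  L1 | P0:I, P1:E(30) | bus: none
[10] P1: store L2 := 50 | P0:I, P1:M(50) | bus: none
[11] P0: store L0 := 67 | P0:M(67), P1:I | bus: BusUpgr
[12] P1: store L1 := 63 | P0:I, P1:M(63) | bus: none
[13] P1: store L3 := 79 | P0:I, P1:M(79) | bus: BusRdX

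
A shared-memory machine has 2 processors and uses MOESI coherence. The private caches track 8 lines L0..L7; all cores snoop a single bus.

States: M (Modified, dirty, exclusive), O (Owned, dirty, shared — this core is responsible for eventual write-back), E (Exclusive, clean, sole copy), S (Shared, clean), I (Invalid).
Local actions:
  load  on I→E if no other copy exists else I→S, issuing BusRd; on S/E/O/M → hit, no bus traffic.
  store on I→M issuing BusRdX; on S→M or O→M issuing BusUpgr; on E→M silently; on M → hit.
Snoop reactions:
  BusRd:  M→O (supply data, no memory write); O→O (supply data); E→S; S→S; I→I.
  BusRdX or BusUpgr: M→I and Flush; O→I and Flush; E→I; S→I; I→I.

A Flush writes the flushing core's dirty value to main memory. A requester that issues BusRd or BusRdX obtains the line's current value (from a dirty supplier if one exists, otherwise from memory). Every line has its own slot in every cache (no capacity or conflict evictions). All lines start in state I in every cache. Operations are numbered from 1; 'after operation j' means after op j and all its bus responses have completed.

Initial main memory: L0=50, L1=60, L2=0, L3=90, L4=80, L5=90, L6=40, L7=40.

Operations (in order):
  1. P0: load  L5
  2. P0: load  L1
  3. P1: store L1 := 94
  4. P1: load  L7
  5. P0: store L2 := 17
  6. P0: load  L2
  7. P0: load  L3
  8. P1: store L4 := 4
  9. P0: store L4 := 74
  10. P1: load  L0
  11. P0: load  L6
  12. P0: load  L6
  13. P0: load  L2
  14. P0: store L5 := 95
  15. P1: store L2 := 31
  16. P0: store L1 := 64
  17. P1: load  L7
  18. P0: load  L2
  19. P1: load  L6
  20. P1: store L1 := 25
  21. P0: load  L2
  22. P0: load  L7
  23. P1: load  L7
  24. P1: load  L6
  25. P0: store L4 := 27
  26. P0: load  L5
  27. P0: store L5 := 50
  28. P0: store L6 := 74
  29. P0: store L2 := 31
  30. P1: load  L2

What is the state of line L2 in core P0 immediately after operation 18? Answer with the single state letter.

state = S

step 1: P0: load  L5  ⟶  EI  (L5)  txn=BusRd  M[L5]=90
step 2: P0: load  L1  ⟶  EI  (L1)  txn=BusRd  M[L1]=60
step 3: P1: store L1 := 94  ⟶  IM  (L1)  txn=BusRdX  M[L1]=60
step 4: P1: load  L7  ⟶  IE  (L7)  txn=BusRd  M[L7]=40
step 5: P0: store L2 := 17  ⟶  MI  (L2)  txn=BusRdX  M[L2]=0
step 6: P0: load  L2  ⟶  MI  (L2)  txn=∅  M[L2]=0
step 7: P0: load  L3  ⟶  EI  (L3)  txn=BusRd  M[L3]=90
step 8: P1: store L4 := 4  ⟶  IM  (L4)  txn=BusRdX  M[L4]=80
step 9: P0: store L4 := 74  ⟶  MI  (L4)  txn=BusRdX+Flush  M[L4]=4
step 10: P1: load  L0  ⟶  IE  (L0)  txn=BusRd  M[L0]=50
step 11: P0: load  L6  ⟶  EI  (L6)  txn=BusRd  M[L6]=40
step 12: P0: load  L6  ⟶  EI  (L6)  txn=∅  M[L6]=40
step 13: P0: load  L2  ⟶  MI  (L2)  txn=∅  M[L2]=0
step 14: P0: store L5 := 95  ⟶  MI  (L5)  txn=∅  M[L5]=90
step 15: P1: store L2 := 31  ⟶  IM  (L2)  txn=BusRdX+Flush  M[L2]=17
step 16: P0: store L1 := 64  ⟶  MI  (L1)  txn=BusRdX+Flush  M[L1]=94
step 17: P1: load  L7  ⟶  IE  (L7)  txn=∅  M[L7]=40
step 18: P0: load  L2  ⟶  SO  (L2)  txn=BusRd  M[L2]=17
step 19: P1: load  L6  ⟶  SS  (L6)  txn=BusRd  M[L6]=40
step 20: P1: store L1 := 25  ⟶  IM  (L1)  txn=BusRdX+Flush  M[L1]=64
step 21: P0: load  L2  ⟶  SO  (L2)  txn=∅  M[L2]=17
step 22: P0: load  L7  ⟶  SS  (L7)  txn=BusRd  M[L7]=40
step 23: P1: load  L7  ⟶  SS  (L7)  txn=∅  M[L7]=40
step 24: P1: load  L6  ⟶  SS  (L6)  txn=∅  M[L6]=40
step 25: P0: store L4 := 27  ⟶  MI  (L4)  txn=∅  M[L4]=4
step 26: P0: load  L5  ⟶  MI  (L5)  txn=∅  M[L5]=90
step 27: P0: store L5 := 50  ⟶  MI  (L5)  txn=∅  M[L5]=90
step 28: P0: store L6 := 74  ⟶  MI  (L6)  txn=BusUpgr  M[L6]=40
step 29: P0: store L2 := 31  ⟶  MI  (L2)  txn=BusUpgr+Flush  M[L2]=31
step 30: P1: load  L2  ⟶  OS  (L2)  txn=BusRd  M[L2]=31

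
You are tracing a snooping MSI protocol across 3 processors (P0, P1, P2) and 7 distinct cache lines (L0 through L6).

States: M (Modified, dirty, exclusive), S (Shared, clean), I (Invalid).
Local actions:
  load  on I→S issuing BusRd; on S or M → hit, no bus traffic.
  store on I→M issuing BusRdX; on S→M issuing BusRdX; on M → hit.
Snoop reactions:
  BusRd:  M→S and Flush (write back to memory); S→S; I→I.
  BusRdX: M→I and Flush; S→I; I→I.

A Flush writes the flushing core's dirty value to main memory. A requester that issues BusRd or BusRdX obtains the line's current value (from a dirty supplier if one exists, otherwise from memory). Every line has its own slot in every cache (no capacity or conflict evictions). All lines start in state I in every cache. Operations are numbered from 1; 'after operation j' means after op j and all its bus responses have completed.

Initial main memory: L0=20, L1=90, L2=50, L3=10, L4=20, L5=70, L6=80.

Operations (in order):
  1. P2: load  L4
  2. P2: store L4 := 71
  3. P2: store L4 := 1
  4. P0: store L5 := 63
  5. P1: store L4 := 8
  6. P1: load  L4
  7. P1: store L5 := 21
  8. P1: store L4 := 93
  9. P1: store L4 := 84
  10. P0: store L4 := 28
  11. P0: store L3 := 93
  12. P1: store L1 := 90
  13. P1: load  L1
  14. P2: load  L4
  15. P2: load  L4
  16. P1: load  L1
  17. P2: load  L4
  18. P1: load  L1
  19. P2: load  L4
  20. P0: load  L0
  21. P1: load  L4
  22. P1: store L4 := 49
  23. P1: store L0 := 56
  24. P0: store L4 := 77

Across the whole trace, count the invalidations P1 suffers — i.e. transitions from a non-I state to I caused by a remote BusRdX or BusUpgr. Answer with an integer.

invalidations = 2

[1] P2: load  L4 | P0:I, P1:I, P2:S(20) | bus: BusRd
[2] P2: store L4 := 71 | P0:I, P1:I, P2:M(71) | bus: BusRdX
[3] P2: store L4 := 1 | P0:I, P1:I, P2:M(1) | bus: none
[4] P0: store L5 := 63 | P0:M(63), P1:I, P2:I | bus: BusRdX
[5] P1: store L4 := 8 | P0:I, P1:M(8), P2:I | bus: BusRdX,Flush
[6] P1: load  L4 | P0:I, P1:M(8), P2:I | bus: none
[7] P1: store L5 := 21 | P0:I, P1:M(21), P2:I | bus: BusRdX,Flush
[8] P1: store L4 := 93 | P0:I, P1:M(93), P2:I | bus: none
[9] P1: store L4 := 84 | P0:I, P1:M(84), P2:I | bus: none
[10] P0: store L4 := 28 | P0:M(28), P1:I, P2:I | bus: BusRdX,Flush
[11] P0: store L3 := 93 | P0:M(93), P1:I, P2:I | bus: BusRdX
[12] P1: store L1 := 90 | P0:I, P1:M(90), P2:I | bus: BusRdX
[13] P1: load  L1 | P0:I, P1:M(90), P2:I | bus: none
[14] P2: load  L4 | P0:S(28), P1:I, P2:S(28) | bus: BusRd,Flush
[15] P2: load  L4 | P0:S(28), P1:I, P2:S(28) | bus: none
[16] P1: load  L1 | P0:I, P1:M(90), P2:I | bus: none
[17] P2: load  L4 | P0:S(28), P1:I, P2:S(28) | bus: none
[18] P1: load  L1 | P0:I, P1:M(90), P2:I | bus: none
[19] P2: load  L4 | P0:S(28), P1:I, P2:S(28) | bus: none
[20] P0: load  L0 | P0:S(20), P1:I, P2:I | bus: BusRd
[21] P1: load  L4 | P0:S(28), P1:S(28), P2:S(28) | bus: BusRd
[22] P1: store L4 := 49 | P0:I, P1:M(49), P2:I | bus: BusRdX
[23] P1: store L0 := 56 | P0:I, P1:M(56), P2:I | bus: BusRdX
[24] P0: store L4 := 77 | P0:M(77), P1:I, P2:I | bus: BusRdX,Flush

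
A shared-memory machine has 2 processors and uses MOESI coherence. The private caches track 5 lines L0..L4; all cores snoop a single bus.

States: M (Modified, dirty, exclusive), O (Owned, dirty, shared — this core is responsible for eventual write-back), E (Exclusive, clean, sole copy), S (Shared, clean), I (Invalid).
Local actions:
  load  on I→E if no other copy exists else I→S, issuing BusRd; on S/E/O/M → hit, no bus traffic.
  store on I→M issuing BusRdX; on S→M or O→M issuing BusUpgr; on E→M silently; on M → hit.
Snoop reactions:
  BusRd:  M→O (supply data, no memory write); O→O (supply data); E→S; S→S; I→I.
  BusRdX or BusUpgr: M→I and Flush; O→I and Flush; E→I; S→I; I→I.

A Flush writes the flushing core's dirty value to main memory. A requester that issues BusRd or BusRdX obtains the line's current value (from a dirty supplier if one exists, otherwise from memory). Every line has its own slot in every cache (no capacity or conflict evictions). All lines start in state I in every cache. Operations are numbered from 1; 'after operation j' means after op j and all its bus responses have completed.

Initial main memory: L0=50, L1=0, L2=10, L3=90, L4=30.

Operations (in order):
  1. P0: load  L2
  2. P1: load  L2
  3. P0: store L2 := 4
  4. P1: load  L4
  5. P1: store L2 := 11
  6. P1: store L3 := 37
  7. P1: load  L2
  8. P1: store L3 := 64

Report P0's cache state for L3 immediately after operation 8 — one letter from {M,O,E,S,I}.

state = I

step 1: P0: load  L2  ⟶  EI  (L2)  txn=BusRd  M[L2]=10
step 2: P1: load  L2  ⟶  SS  (L2)  txn=BusRd  M[L2]=10
step 3: P0: store L2 := 4  ⟶  MI  (L2)  txn=BusUpgr  M[L2]=10
step 4: P1: load  L4  ⟶  IE  (L4)  txn=BusRd  M[L4]=30
step 5: P1: store L2 := 11  ⟶  IM  (L2)  txn=BusRdX+Flush  M[L2]=4
step 6: P1: store L3 := 37  ⟶  IM  (L3)  txn=BusRdX  M[L3]=90
step 7: P1: load  L2  ⟶  IM  (L2)  txn=∅  M[L2]=4
step 8: P1: store L3 := 64  ⟶  IM  (L3)  txn=∅  M[L3]=90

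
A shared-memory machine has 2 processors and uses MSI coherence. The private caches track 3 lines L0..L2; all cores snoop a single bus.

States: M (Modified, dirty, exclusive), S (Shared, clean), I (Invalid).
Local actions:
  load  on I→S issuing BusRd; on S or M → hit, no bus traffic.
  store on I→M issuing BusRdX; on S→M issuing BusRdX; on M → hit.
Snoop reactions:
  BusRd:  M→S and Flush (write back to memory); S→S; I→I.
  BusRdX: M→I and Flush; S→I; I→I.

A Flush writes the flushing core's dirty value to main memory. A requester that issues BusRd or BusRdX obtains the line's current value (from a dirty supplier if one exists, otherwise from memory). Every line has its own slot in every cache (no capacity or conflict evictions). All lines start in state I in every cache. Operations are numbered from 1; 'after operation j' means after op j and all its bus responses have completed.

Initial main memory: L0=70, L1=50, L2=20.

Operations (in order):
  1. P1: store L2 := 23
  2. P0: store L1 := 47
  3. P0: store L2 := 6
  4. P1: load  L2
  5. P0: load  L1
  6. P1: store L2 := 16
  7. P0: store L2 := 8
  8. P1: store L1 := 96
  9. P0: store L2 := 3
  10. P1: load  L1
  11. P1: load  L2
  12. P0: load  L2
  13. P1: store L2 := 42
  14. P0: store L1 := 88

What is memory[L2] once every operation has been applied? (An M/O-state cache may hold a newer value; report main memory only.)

memory[L2] = 3

[1] P1: store L2 := 23 | P0:I, P1:M(23) | bus: BusRdX
[2] P0: store L1 := 47 | P0:M(47), P1:I | bus: BusRdX
[3] P0: store L2 := 6 | P0:M(6), P1:I | bus: BusRdX,Flush
[4] P1: load  L2 | P0:S(6), P1:S(6) | bus: BusRd,Flush
[5] P0: load  L1 | P0:M(47), P1:I | bus: none
[6] P1: store L2 := 16 | P0:I, P1:M(16) | bus: BusRdX
[7] P0: store L2 := 8 | P0:M(8), P1:I | bus: BusRdX,Flush
[8] P1: store L1 := 96 | P0:I, P1:M(96) | bus: BusRdX,Flush
[9] P0: store L2 := 3 | P0:M(3), P1:I | bus: none
[10] P1: load  L1 | P0:I, P1:M(96) | bus: none
[11] P1: load  L2 | P0:S(3), P1:S(3) | bus: BusRd,Flush
[12] P0: load  L2 | P0:S(3), P1:S(3) | bus: none
[13] P1: store L2 := 42 | P0:I, P1:M(42) | bus: BusRdX
[14] P0: store L1 := 88 | P0:M(88), P1:I | bus: BusRdX,Flush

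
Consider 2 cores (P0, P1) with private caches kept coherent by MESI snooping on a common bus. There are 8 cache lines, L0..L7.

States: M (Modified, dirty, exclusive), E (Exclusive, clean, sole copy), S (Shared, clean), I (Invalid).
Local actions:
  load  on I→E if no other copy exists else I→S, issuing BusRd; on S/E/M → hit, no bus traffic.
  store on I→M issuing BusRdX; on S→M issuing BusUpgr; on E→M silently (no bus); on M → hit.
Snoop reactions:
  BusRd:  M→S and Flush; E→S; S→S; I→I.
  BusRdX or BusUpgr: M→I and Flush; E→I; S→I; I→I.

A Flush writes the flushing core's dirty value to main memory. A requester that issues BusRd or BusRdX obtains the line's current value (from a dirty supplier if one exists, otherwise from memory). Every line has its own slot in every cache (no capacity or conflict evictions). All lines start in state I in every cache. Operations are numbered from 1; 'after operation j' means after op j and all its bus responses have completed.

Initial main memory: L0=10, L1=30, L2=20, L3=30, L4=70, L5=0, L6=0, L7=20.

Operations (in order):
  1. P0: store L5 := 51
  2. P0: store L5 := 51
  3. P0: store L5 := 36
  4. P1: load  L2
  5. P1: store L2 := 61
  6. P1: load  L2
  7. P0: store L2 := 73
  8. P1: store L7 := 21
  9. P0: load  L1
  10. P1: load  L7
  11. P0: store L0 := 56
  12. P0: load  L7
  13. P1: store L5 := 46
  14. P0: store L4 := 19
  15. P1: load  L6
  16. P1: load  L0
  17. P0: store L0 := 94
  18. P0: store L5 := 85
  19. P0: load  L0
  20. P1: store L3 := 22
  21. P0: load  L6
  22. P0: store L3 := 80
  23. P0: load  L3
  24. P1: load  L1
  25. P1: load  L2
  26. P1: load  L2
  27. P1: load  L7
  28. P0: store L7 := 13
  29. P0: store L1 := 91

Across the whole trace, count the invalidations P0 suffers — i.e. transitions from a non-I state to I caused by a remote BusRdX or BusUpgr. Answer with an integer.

[1] P0: store L5 := 51 | P0:M(51), P1:I | bus: BusRdX
[2] P0: store L5 := 51 | P0:M(51), P1:I | bus: none
[3] P0: store L5 := 36 | P0:M(36), P1:I | bus: none
[4] P1: load  L2 | P0:I, P1:E(20) | bus: BusRd
[5] P1: store L2 := 61 | P0:I, P1:M(61) | bus: none
[6] P1: load  L2 | P0:I, P1:M(61) | bus: none
[7] P0: store L2 := 73 | P0:M(73), P1:I | bus: BusRdX,Flush
[8] P1: store L7 := 21 | P0:I, P1:M(21) | bus: BusRdX
[9] P0: load  L1 | P0:E(30), P1:I | bus: BusRd
[10] P1: load  L7 | P0:I, P1:M(21) | bus: none
[11] P0: store L0 := 56 | P0:M(56), P1:I | bus: BusRdX
[12] P0: load  L7 | P0:S(21), P1:S(21) | bus: BusRd,Flush
[13] P1: store L5 := 46 | P0:I, P1:M(46) | bus: BusRdX,Flush
[14] P0: store L4 := 19 | P0:M(19), P1:I | bus: BusRdX
[15] P1: load  L6 | P0:I, P1:E(0) | bus: BusRd
[16] P1: load  L0 | P0:S(56), P1:S(56) | bus: BusRd,Flush
[17] P0: store L0 := 94 | P0:M(94), P1:I | bus: BusUpgr
[18] P0: store L5 := 85 | P0:M(85), P1:I | bus: BusRdX,Flush
[19] P0: load  L0 | P0:M(94), P1:I | bus: none
[20] P1: store L3 := 22 | P0:I, P1:M(22) | bus: BusRdX
[21] P0: load  L6 | P0:S(0), P1:S(0) | bus: BusRd
[22] P0: store L3 := 80 | P0:M(80), P1:I | bus: BusRdX,Flush
[23] P0: load  L3 | P0:M(80), P1:I | bus: none
[24] P1: load  L1 | P0:S(30), P1:S(30) | bus: BusRd
[25] P1: load  L2 | P0:S(73), P1:S(73) | bus: BusRd,Flush
[26] P1: load  L2 | P0:S(73), P1:S(73) | bus: none
[27] P1: load  L7 | P0:S(21), P1:S(21) | bus: none
[28] P0: store L7 := 13 | P0:M(13), P1:I | bus: BusUpgr
[29] P0: store L1 := 91 | P0:M(91), P1:I | bus: BusUpgr

invalidations = 1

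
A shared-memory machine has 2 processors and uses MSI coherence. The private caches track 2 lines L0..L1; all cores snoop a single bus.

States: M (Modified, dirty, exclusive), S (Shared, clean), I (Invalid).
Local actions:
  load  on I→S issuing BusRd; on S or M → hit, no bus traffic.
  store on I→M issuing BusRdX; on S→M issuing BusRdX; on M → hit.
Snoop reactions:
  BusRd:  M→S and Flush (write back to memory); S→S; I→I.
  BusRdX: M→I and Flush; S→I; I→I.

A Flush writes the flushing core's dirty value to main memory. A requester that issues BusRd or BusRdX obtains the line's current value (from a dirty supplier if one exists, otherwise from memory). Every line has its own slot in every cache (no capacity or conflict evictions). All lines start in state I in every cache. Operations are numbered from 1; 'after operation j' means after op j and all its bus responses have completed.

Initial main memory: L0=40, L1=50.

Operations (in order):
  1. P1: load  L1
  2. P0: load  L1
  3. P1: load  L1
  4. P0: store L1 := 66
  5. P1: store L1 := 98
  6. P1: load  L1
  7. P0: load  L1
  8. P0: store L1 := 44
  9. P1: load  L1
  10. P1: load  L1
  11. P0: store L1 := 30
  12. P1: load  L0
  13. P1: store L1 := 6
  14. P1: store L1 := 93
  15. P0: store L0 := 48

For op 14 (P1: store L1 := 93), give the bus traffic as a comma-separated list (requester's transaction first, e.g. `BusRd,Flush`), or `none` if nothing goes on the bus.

step 1: P1: load  L1  ⟶  IS  (L1)  txn=BusRd  M[L1]=50
step 2: P0: load  L1  ⟶  SS  (L1)  txn=BusRd  M[L1]=50
step 3: P1: load  L1  ⟶  SS  (L1)  txn=∅  M[L1]=50
step 4: P0: store L1 := 66  ⟶  MI  (L1)  txn=BusRdX  M[L1]=50
step 5: P1: store L1 := 98  ⟶  IM  (L1)  txn=BusRdX+Flush  M[L1]=66
step 6: P1: load  L1  ⟶  IM  (L1)  txn=∅  M[L1]=66
step 7: P0: load  L1  ⟶  SS  (L1)  txn=BusRd+Flush  M[L1]=98
step 8: P0: store L1 := 44  ⟶  MI  (L1)  txn=BusRdX  M[L1]=98
step 9: P1: load  L1  ⟶  SS  (L1)  txn=BusRd+Flush  M[L1]=44
step 10: P1: load  L1  ⟶  SS  (L1)  txn=∅  M[L1]=44
step 11: P0: store L1 := 30  ⟶  MI  (L1)  txn=BusRdX  M[L1]=44
step 12: P1: load  L0  ⟶  IS  (L0)  txn=BusRd  M[L0]=40
step 13: P1: store L1 := 6  ⟶  IM  (L1)  txn=BusRdX+Flush  M[L1]=30
step 14: P1: store L1 := 93  ⟶  IM  (L1)  txn=∅  M[L1]=30
step 15: P0: store L0 := 48  ⟶  MI  (L0)  txn=BusRdX  M[L0]=40

bus = none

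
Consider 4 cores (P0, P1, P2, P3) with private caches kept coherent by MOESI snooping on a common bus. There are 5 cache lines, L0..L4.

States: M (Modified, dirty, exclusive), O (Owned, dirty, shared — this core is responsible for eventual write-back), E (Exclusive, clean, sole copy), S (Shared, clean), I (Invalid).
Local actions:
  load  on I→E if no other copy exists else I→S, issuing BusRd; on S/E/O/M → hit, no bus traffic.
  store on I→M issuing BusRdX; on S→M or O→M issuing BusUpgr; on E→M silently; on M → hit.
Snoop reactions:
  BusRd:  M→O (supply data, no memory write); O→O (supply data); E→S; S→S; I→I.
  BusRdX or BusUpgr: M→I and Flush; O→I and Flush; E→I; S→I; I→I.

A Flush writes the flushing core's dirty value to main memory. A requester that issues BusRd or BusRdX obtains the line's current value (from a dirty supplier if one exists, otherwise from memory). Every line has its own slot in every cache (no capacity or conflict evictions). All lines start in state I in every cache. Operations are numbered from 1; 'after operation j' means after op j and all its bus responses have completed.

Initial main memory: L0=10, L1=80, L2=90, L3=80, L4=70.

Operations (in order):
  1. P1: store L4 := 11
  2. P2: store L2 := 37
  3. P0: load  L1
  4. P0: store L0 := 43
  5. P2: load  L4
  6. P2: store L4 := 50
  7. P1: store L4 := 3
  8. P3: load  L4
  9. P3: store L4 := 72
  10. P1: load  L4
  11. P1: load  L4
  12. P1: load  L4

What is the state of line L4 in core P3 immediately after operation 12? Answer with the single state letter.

state = O

1. P1: store L4 := 11  bus=[BusRdX]  L4: P0=I P1=M P2=I P3=I  mem[L4]=70
2. P2: store L2 := 37  bus=[BusRdX]  L2: P0=I P1=I P2=M P3=I  mem[L2]=90
3. P0: load  L1  bus=[BusRd]  L1: P0=E P1=I P2=I P3=I  mem[L1]=80
4. P0: store L0 := 43  bus=[BusRdX]  L0: P0=M P1=I P2=I P3=I  mem[L0]=10
5. P2: load  L4  bus=[BusRd]  L4: P0=I P1=O P2=S P3=I  mem[L4]=70
6. P2: store L4 := 50  bus=[BusUpgr,Flush]  L4: P0=I P1=I P2=M P3=I  mem[L4]=11
7. P1: store L4 := 3  bus=[BusRdX,Flush]  L4: P0=I P1=M P2=I P3=I  mem[L4]=50
8. P3: load  L4  bus=[BusRd]  L4: P0=I P1=O P2=I P3=S  mem[L4]=50
9. P3: store L4 := 72  bus=[BusUpgr,Flush]  L4: P0=I P1=I P2=I P3=M  mem[L4]=3
10. P1: load  L4  bus=[BusRd]  L4: P0=I P1=S P2=I P3=O  mem[L4]=3
11. P1: load  L4  bus=[-]  L4: P0=I P1=S P2=I P3=O  mem[L4]=3
12. P1: load  L4  bus=[-]  L4: P0=I P1=S P2=I P3=O  mem[L4]=3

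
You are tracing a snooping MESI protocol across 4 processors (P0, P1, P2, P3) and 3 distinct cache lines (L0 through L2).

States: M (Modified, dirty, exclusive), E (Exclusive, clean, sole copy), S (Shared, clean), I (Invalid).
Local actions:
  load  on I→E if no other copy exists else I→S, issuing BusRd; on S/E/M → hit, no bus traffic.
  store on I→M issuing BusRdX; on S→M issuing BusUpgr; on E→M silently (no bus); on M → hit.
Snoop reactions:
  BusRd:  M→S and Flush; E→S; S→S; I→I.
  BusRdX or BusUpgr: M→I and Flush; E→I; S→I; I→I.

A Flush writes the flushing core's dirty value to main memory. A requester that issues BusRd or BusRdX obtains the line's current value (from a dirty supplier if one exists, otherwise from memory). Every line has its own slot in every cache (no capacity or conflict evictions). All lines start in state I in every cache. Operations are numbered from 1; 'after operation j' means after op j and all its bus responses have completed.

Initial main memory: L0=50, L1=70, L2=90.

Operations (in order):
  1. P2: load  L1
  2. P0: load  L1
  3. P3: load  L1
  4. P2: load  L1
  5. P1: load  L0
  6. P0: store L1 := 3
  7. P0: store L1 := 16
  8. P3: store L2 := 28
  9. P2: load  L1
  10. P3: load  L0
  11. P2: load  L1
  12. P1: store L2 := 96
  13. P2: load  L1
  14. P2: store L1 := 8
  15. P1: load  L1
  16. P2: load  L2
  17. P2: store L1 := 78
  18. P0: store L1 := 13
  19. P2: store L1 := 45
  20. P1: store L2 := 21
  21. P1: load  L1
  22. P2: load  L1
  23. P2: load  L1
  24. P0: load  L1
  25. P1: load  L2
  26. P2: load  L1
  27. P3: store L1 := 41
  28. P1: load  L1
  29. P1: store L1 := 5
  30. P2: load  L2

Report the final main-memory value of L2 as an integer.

memory[L2] = 21

step 1: P2: load  L1  ⟶  IIEI  (L1)  txn=BusRd  M[L1]=70
step 2: P0: load  L1  ⟶  SISI  (L1)  txn=BusRd  M[L1]=70
step 3: P3: load  L1  ⟶  SISS  (L1)  txn=BusRd  M[L1]=70
step 4: P2: load  L1  ⟶  SISS  (L1)  txn=∅  M[L1]=70
step 5: P1: load  L0  ⟶  IEII  (L0)  txn=BusRd  M[L0]=50
step 6: P0: store L1 := 3  ⟶  MIII  (L1)  txn=BusUpgr  M[L1]=70
step 7: P0: store L1 := 16  ⟶  MIII  (L1)  txn=∅  M[L1]=70
step 8: P3: store L2 := 28  ⟶  IIIM  (L2)  txn=BusRdX  M[L2]=90
step 9: P2: load  L1  ⟶  SISI  (L1)  txn=BusRd+Flush  M[L1]=16
step 10: P3: load  L0  ⟶  ISIS  (L0)  txn=BusRd  M[L0]=50
step 11: P2: load  L1  ⟶  SISI  (L1)  txn=∅  M[L1]=16
step 12: P1: store L2 := 96  ⟶  IMII  (L2)  txn=BusRdX+Flush  M[L2]=28
step 13: P2: load  L1  ⟶  SISI  (L1)  txn=∅  M[L1]=16
step 14: P2: store L1 := 8  ⟶  IIMI  (L1)  txn=BusUpgr  M[L1]=16
step 15: P1: load  L1  ⟶  ISSI  (L1)  txn=BusRd+Flush  M[L1]=8
step 16: P2: load  L2  ⟶  ISSI  (L2)  txn=BusRd+Flush  M[L2]=96
step 17: P2: store L1 := 78  ⟶  IIMI  (L1)  txn=BusUpgr  M[L1]=8
step 18: P0: store L1 := 13  ⟶  MIII  (L1)  txn=BusRdX+Flush  M[L1]=78
step 19: P2: store L1 := 45  ⟶  IIMI  (L1)  txn=BusRdX+Flush  M[L1]=13
step 20: P1: store L2 := 21  ⟶  IMII  (L2)  txn=BusUpgr  M[L2]=96
step 21: P1: load  L1  ⟶  ISSI  (L1)  txn=BusRd+Flush  M[L1]=45
step 22: P2: load  L1  ⟶  ISSI  (L1)  txn=∅  M[L1]=45
step 23: P2: load  L1  ⟶  ISSI  (L1)  txn=∅  M[L1]=45
step 24: P0: load  L1  ⟶  SSSI  (L1)  txn=BusRd  M[L1]=45
step 25: P1: load  L2  ⟶  IMII  (L2)  txn=∅  M[L2]=96
step 26: P2: load  L1  ⟶  SSSI  (L1)  txn=∅  M[L1]=45
step 27: P3: store L1 := 41  ⟶  IIIM  (L1)  txn=BusRdX  M[L1]=45
step 28: P1: load  L1  ⟶  ISIS  (L1)  txn=BusRd+Flush  M[L1]=41
step 29: P1: store L1 := 5  ⟶  IMII  (L1)  txn=BusUpgr  M[L1]=41
step 30: P2: load  L2  ⟶  ISSI  (L2)  txn=BusRd+Flush  M[L2]=21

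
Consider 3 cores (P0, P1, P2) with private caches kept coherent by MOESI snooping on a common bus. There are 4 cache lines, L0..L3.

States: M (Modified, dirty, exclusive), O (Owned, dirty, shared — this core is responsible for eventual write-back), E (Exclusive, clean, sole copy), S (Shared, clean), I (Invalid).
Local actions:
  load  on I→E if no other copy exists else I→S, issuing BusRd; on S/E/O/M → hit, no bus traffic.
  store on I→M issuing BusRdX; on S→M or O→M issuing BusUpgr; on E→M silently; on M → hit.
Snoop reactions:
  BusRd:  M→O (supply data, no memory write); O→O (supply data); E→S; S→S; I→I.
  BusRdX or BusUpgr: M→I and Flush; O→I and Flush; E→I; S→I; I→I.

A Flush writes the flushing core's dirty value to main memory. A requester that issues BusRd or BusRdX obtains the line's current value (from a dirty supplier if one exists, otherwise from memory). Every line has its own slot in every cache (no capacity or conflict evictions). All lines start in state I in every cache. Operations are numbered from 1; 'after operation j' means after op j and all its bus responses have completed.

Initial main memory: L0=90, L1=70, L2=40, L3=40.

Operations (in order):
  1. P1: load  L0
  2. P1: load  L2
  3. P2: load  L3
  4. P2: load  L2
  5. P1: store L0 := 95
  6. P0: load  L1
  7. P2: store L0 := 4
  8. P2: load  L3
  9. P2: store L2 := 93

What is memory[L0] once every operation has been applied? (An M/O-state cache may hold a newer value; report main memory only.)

[1] P1: load  L0 | P0:I, P1:E(90), P2:I | bus: BusRd
[2] P1: load  L2 | P0:I, P1:E(40), P2:I | bus: BusRd
[3] P2: load  L3 | P0:I, P1:I, P2:E(40) | bus: BusRd
[4] P2: load  L2 | P0:I, P1:S(40), P2:S(40) | bus: BusRd
[5] P1: store L0 := 95 | P0:I, P1:M(95), P2:I | bus: none
[6] P0: load  L1 | P0:E(70), P1:I, P2:I | bus: BusRd
[7] P2: store L0 := 4 | P0:I, P1:I, P2:M(4) | bus: BusRdX,Flush
[8] P2: load  L3 | P0:I, P1:I, P2:E(40) | bus: none
[9] P2: store L2 := 93 | P0:I, P1:I, P2:M(93) | bus: BusUpgr

memory[L0] = 95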